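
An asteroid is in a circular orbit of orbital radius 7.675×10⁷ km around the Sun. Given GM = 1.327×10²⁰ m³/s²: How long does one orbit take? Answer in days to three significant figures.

T ≈ 134 days

r = 7.675×10⁷ km = 7.675×10¹⁰ m.
Kepler's third law: T = 2π√(r³/μ) = 2π√((7.675×10¹⁰)³ / 1.327×10²⁰).
r³/μ = 3.407×10¹² s², so T = 2π × 1.846×10⁶ = 1.160×10⁷ s.
Converting: 1.160×10⁷ s ÷ 86400 = 134.2 days.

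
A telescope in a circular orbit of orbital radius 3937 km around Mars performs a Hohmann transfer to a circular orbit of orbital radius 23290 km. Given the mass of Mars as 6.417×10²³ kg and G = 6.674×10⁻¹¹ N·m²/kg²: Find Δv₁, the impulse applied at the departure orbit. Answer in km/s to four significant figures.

Δv ≈ 1.016 km/s

μ = GM = 6.674×10⁻¹¹ × 6.417×10²³ = 4.283×10¹³ m³/s².
r₁ = 3937 km = 3.937×10⁶ m.
r₂ = 23290 km = 2.329×10⁷ m.
Transfer ellipse a_t = (r₁ + r₂)/2 = 1.361×10⁷ m.
At r₁: circular v_c1 = √(μ/r₁) = 3298 m/s; transfer-periapsis v_p = √[μ(2/r₁ − 1/a_t)] = 4314 m/s.
Δv₁ = v_p − v_c1 = 1016 m/s.
= 1.016 km/s.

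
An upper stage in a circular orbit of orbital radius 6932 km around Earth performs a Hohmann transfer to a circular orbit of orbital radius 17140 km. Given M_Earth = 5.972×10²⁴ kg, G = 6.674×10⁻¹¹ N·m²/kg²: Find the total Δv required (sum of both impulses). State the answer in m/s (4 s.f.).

μ = GM = 6.674×10⁻¹¹ × 5.972×10²⁴ = 3.986×10¹⁴ m³/s².
r₁ = 6932 km = 6.932×10⁶ m.
r₂ = 17140 km = 1.714×10⁷ m.
Transfer ellipse a_t = (r₁ + r₂)/2 = 1.204×10⁷ m.
At r₁: circular v_c1 = √(μ/r₁) = 7583 m/s; transfer-perigee v_p = √[μ(2/r₁ − 1/a_t)] = 9049 m/s.
Δv₁ = v_p − v_c1 = 1466 m/s.
At r₂: circular v_c2 = √(μ/r₂) = 4822 m/s; transfer-apogee v_a = √[μ(2/r₂ − 1/a_t)] = 3660 m/s.
Δv₂ = v_c2 − v_a = 1163 m/s.
Total Δv = Δv₁ + Δv₂ = 2629 m/s.

Δv_total ≈ 2629 m/s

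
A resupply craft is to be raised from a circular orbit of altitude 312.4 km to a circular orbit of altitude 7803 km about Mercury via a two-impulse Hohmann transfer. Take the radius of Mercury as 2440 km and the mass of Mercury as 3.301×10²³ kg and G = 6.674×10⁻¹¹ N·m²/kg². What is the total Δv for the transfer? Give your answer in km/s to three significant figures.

Δv_total ≈ 1.24 km/s

μ = GM = 6.674×10⁻¹¹ × 3.301×10²³ = 2.203×10¹³ m³/s².
r₁ = 2440 + 312.4 = 2752.4 km = 2.7524×10⁶ m.
r₂ = 2440 + 7803 = 10243 km = 1.0243×10⁷ m.
Transfer ellipse a_t = (r₁ + r₂)/2 = 6.498×10⁶ m.
At r₁: circular v_c1 = √(μ/r₁) = 2829 m/s; transfer-periherm v_p = √[μ(2/r₁ − 1/a_t)] = 3552 m/s.
Δv₁ = v_p − v_c1 = 723.0 m/s.
At r₂: circular v_c2 = √(μ/r₂) = 1467 m/s; transfer-apoherm v_a = √[μ(2/r₂ − 1/a_t)] = 954.5 m/s.
Δv₂ = v_c2 − v_a = 512.1 m/s.
Total Δv = Δv₁ + Δv₂ = 1235 m/s = 1.235 km/s.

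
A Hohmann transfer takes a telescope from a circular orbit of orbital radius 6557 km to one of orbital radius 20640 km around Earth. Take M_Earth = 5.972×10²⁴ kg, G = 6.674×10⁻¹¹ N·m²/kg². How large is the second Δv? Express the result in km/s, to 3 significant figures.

μ = GM = 6.674×10⁻¹¹ × 5.972×10²⁴ = 3.986×10¹⁴ m³/s².
r₁ = 6557 km = 6.557×10⁶ m.
r₂ = 20640 km = 2.064×10⁷ m.
Transfer ellipse a_t = (r₁ + r₂)/2 = 1.360×10⁷ m.
At r₁: circular v_c1 = √(μ/r₁) = 7797 m/s; transfer-perigee v_p = √[μ(2/r₁ − 1/a_t)] = 9605 m/s.
At r₂: circular v_c2 = √(μ/r₂) = 4394 m/s; transfer-apogee v_a = √[μ(2/r₂ − 1/a_t)] = 3051 m/s.
Δv₂ = v_c2 − v_a = 1343 m/s.
= 1.343 km/s.

Δv ≈ 1.34 km/s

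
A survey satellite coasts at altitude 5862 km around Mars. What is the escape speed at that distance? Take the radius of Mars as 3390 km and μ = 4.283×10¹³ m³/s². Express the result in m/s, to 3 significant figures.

r = 3390 + 5862 = 9252.0 km = 9.2520×10⁶ m.
Escape speed v_esc = √(2μ/r) = √(2 × 4.283×10¹³ / 9.252×10⁶) = √(9.259×10⁶) = 3043 m/s.

v_esc ≈ 3040 m/s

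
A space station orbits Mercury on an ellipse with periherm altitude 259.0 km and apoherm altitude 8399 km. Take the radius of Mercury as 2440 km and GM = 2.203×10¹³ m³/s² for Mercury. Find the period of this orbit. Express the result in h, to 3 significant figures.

r_p = 2440 + 259.0 = 2699.0 km = 2.6990×10⁶ m.
r_a = 2440 + 8399 = 10839 km = 1.0839×10⁷ m.
Semi-major axis a = (r_p + r_a)/2 = (2699.0 + 10839)/2 = 6769.0 km = 6.769×10⁶ m.
By Kepler's third law T = 2π√(a³/μ) = 2π × 3.752×10³ = 2.358×10⁴ s.
= 6.549 h.

T ≈ 6.55 h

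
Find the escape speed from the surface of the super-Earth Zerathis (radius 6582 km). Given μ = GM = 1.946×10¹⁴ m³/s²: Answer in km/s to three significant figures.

r = R = 6.582×10⁶ m.
Escape speed v_esc = √(2μ/r) = √(2 × 1.946×10¹⁴ / 6.582×10⁶) = √(5.913×10⁷) = 7690 m/s.
= 7.690 km/s.

v_esc ≈ 7.69 km/s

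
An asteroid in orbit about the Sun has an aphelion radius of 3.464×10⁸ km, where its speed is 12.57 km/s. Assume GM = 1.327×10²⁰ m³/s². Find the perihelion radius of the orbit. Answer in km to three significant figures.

perihelion radius ≈ 9.00×10⁷ km

r_a = 3.464×10¹¹ m.
Specific energy ε = v²/2 − μ/r = -3.041×10⁸ J/kg, so a = −μ/(2ε) = 2.182×10¹¹ m.
The apsides satisfy r_p + r_a = 2a, so the perihelion radius is 2a − r_a = 9.000×10¹⁰ m = 8.9997×10⁷ km.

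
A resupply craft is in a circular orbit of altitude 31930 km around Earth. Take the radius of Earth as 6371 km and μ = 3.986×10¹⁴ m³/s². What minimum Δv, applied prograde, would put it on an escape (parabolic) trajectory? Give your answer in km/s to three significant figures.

Δv ≈ 1.34 km/s

r = 6371 + 31930 = 38301 km = 3.8301×10⁷ m.
Circular speed v_c = √(μ/r) = 3226 m/s.
Escape speed v_esc = √(2μ/r) = √2 × v_c = 4562 m/s.
Δv = v_esc − v_c = 1336 m/s = 1.336 km/s.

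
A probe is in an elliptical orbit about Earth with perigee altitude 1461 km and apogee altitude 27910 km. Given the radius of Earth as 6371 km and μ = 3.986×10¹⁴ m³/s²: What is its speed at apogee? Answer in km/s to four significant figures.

v ≈ 2.080 km/s

r_p = 6371 + 1461 = 7832.0 km = 7.8320×10⁶ m.
r_a = 6371 + 27910 = 34281 km = 3.4281×10⁷ m.
Semi-major axis a = (r_p + r_a)/2 = 21056 km = 2.106×10⁷ m.
Vis-viva: v² = μ(2/r − 1/a) = 3.986×10¹⁴ × (5.834×10⁻⁸ − 4.749×10⁻⁸) = 4.325×10⁶ m²/s².
v = 2080 m/s = 2.080 km/s.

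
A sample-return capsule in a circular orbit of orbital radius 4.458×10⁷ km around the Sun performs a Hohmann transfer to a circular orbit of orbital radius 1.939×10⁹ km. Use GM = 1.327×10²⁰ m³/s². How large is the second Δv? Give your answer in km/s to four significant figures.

r₁ = 4.458×10⁷ km = 4.458×10¹⁰ m.
r₂ = 1.939×10⁹ km = 1.939×10¹² m.
Transfer ellipse a_t = (r₁ + r₂)/2 = 9.918×10¹¹ m.
At r₁: circular v_c1 = √(μ/r₁) = 54560 m/s; transfer-perihelion v_p = √[μ(2/r₁ − 1/a_t)] = 76290 m/s.
At r₂: circular v_c2 = √(μ/r₂) = 8273 m/s; transfer-aphelion v_a = √[μ(2/r₂ − 1/a_t)] = 1754 m/s.
Δv₂ = v_c2 − v_a = 6519 m/s.
= 6.519 km/s.

Δv ≈ 6.519 km/s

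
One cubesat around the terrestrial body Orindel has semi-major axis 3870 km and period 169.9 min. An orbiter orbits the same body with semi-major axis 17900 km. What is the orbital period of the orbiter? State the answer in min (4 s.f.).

T₂ ≈ 1690 min

Kepler's third law: T² ∝ a³, so T₂ = T₁ (a₂/a₁)^(3/2).
a₂/a₁ = 4.625, (a₂/a₁)^(3/2) = 9.947.
T₂ = 169.9 × 9.947 = 1690 min.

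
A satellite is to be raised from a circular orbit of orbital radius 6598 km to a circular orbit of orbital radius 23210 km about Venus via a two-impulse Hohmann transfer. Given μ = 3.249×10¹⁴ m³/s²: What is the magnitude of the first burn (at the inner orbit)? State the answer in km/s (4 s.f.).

Δv ≈ 1.740 km/s

r₁ = 6598 km = 6.598×10⁶ m.
r₂ = 23210 km = 2.321×10⁷ m.
Transfer ellipse a_t = (r₁ + r₂)/2 = 1.490×10⁷ m.
At r₁: circular v_c1 = √(μ/r₁) = 7017 m/s; transfer-periapsis v_p = √[μ(2/r₁ − 1/a_t)] = 8757 m/s.
Δv₁ = v_p − v_c1 = 1740 m/s.
= 1.740 km/s.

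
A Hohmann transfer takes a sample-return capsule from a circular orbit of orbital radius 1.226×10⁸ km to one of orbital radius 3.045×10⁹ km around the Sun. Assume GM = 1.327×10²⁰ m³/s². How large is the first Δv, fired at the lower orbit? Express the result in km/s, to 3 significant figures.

Δv ≈ 12.7 km/s

r₁ = 1.226×10⁸ km = 1.226×10¹¹ m.
r₂ = 3.045×10⁹ km = 3.045×10¹² m.
Transfer ellipse a_t = (r₁ + r₂)/2 = 1.584×10¹² m.
At r₁: circular v_c1 = √(μ/r₁) = 32900 m/s; transfer-perihelion v_p = √[μ(2/r₁ − 1/a_t)] = 45620 m/s.
Δv₁ = v_p − v_c1 = 12720 m/s.
= 12.72 km/s.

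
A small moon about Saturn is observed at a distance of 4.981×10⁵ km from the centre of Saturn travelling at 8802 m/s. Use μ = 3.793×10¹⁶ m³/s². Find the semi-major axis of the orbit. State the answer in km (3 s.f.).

r = 4.981×10⁸ m.
Vis-viva rearranged: 1/a = 2/r − v²/μ = 4.015×10⁻⁹ − 2.043×10⁻⁹ = 1.973×10⁻⁹ m⁻¹.
a = 5.069×10⁸ m = 5.0693×10⁵ km.

a ≈ 5.07×10⁵ km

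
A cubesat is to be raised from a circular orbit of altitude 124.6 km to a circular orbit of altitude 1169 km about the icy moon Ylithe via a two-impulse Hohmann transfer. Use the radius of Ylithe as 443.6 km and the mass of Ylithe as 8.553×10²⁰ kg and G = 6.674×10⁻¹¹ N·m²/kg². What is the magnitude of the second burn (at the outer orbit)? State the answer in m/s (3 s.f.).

μ = GM = 6.674×10⁻¹¹ × 8.553×10²⁰ = 5.708×10¹⁰ m³/s².
r₁ = 443.6 + 124.6 = 568.20 km = 5.6820×10⁵ m.
r₂ = 443.6 + 1169 = 1612.6 km = 1.6126×10⁶ m.
Transfer ellipse a_t = (r₁ + r₂)/2 = 1.090×10⁶ m.
At r₁: circular v_c1 = √(μ/r₁) = 317.0 m/s; transfer-periapsis v_p = √[μ(2/r₁ − 1/a_t)] = 385.5 m/s.
At r₂: circular v_c2 = √(μ/r₂) = 188.1 m/s; transfer-apoapsis v_a = √[μ(2/r₂ − 1/a_t)] = 135.8 m/s.
Δv₂ = v_c2 − v_a = 52.33 m/s.

Δv ≈ 52.3 m/s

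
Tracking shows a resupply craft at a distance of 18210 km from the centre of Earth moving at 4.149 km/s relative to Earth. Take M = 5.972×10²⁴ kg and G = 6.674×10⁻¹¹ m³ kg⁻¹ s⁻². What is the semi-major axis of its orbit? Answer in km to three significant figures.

μ = GM = 6.674×10⁻¹¹ × 5.972×10²⁴ = 3.986×10¹⁴ m³/s².
r = 1.821×10⁷ m.
Specific orbital energy ε = v²/2 − μ/r = (4149)²/2 − 3.986×10¹⁴/1.821×10⁷ = -1.328×10⁷ J/kg.
Since ε = −μ/(2a), a = −μ/(2ε) = 1.501×10⁷ m = 15006 km.

a ≈ 15000 km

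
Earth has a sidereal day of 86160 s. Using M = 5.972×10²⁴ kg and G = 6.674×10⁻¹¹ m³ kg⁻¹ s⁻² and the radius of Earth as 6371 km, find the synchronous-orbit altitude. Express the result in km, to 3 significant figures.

μ = GM = 6.674×10⁻¹¹ × 5.972×10²⁴ = 3.986×10¹⁴ m³/s².
A synchronous orbit has period T, so by Kepler's third law a = (μT²/4π²)^(1/3).
μT²/4π² = 3.986×10¹⁴ × (8.616×10⁴)² / 39.48 = 7.495×10²² m³.
a = 4.216×10⁷ m = 42162 km.
Altitude h = a − R = 42162 − 6371 = 35791 km.

h_sync ≈ 35800 km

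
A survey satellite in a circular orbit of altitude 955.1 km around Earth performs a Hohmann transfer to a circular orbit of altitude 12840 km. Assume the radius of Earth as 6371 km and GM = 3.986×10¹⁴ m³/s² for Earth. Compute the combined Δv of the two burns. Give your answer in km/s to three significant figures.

r₁ = 6371 + 955.1 = 7326.1 km = 7.3261×10⁶ m.
r₂ = 6371 + 12840 = 19211 km = 1.9211×10⁷ m.
Transfer ellipse a_t = (r₁ + r₂)/2 = 1.327×10⁷ m.
At r₁: circular v_c1 = √(μ/r₁) = 7376 m/s; transfer-perigee v_p = √[μ(2/r₁ − 1/a_t)] = 8876 m/s.
Δv₁ = v_p − v_c1 = 1499 m/s.
At r₂: circular v_c2 = √(μ/r₂) = 4555 m/s; transfer-apogee v_a = √[μ(2/r₂ − 1/a_t)] = 3385 m/s.
Δv₂ = v_c2 − v_a = 1170 m/s.
Total Δv = Δv₁ + Δv₂ = 2670 m/s = 2.670 km/s.

Δv_total ≈ 2.67 km/s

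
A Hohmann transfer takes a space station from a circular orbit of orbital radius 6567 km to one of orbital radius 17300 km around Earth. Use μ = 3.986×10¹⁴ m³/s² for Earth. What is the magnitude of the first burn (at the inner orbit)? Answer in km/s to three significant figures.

Δv ≈ 1.59 km/s

r₁ = 6567 km = 6.567×10⁶ m.
r₂ = 17300 km = 1.730×10⁷ m.
Transfer ellipse a_t = (r₁ + r₂)/2 = 1.193×10⁷ m.
At r₁: circular v_c1 = √(μ/r₁) = 7791 m/s; transfer-perigee v_p = √[μ(2/r₁ − 1/a_t)] = 9380 m/s.
Δv₁ = v_p − v_c1 = 1590 m/s.
= 1.590 km/s.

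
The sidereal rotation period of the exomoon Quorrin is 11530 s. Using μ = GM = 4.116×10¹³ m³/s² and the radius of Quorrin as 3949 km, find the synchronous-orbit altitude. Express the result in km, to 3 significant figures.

h_sync ≈ 1230 km

A synchronous orbit has period T, so by Kepler's third law a = (μT²/4π²)^(1/3).
μT²/4π² = 4.116×10¹³ × (1.153×10⁴)² / 39.48 = 1.386×10²⁰ m³.
a = 5.175×10⁶ m = 5175.2 km.
Altitude h = a − R = 5175.2 − 3949 = 1226.2 km.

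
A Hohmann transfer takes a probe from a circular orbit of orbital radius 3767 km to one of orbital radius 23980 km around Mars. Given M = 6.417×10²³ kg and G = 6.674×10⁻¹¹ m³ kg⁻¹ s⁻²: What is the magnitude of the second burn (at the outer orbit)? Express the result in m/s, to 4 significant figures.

Δv ≈ 640.0 m/s

μ = GM = 6.674×10⁻¹¹ × 6.417×10²³ = 4.283×10¹³ m³/s².
r₁ = 3767 km = 3.767×10⁶ m.
r₂ = 23980 km = 2.398×10⁷ m.
Transfer ellipse a_t = (r₁ + r₂)/2 = 1.387×10⁷ m.
At r₁: circular v_c1 = √(μ/r₁) = 3372 m/s; transfer-periapsis v_p = √[μ(2/r₁ − 1/a_t)] = 4433 m/s.
At r₂: circular v_c2 = √(μ/r₂) = 1336 m/s; transfer-apoapsis v_a = √[μ(2/r₂ − 1/a_t)] = 696.4 m/s.
Δv₂ = v_c2 − v_a = 640.0 m/s.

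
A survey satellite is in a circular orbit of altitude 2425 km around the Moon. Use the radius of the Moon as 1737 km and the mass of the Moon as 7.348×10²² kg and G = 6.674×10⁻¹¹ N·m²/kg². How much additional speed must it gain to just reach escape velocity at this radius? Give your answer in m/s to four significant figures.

μ = GM = 6.674×10⁻¹¹ × 7.348×10²² = 4.904×10¹² m³/s².
r = 1737 + 2425 = 4162.0 km = 4.1620×10⁶ m.
Circular speed v_c = √(μ/r) = 1085 m/s.
Escape speed v_esc = √(2μ/r) = √2 × v_c = 1535 m/s.
Δv = v_esc − v_c = 449.6 m/s.

Δv ≈ 449.6 m/s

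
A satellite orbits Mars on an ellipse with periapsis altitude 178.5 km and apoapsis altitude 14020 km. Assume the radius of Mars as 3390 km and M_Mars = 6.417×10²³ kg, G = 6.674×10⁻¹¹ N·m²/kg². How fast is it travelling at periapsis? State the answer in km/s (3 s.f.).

μ = GM = 6.674×10⁻¹¹ × 6.417×10²³ = 4.283×10¹³ m³/s².
r_p = 3390 + 178.5 = 3568.5 km = 3.5685×10⁶ m.
r_a = 3390 + 14020 = 17410 km = 1.7410×10⁷ m.
Semi-major axis a = (r_p + r_a)/2 = 10489 km = 1.049×10⁷ m.
Vis-viva: v² = μ(2/r − 1/a) = 4.283×10¹³ × (5.605×10⁻⁷ − 9.534×10⁻⁸) = 1.992×10⁷ m²/s².
v = 4463 m/s = 4.463 km/s.

v ≈ 4.46 km/s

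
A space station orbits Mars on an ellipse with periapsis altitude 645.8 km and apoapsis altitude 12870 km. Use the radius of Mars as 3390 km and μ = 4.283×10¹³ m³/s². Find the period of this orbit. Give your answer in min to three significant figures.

r_p = 3390 + 645.8 = 4035.8 km = 4.0358×10⁶ m.
r_a = 3390 + 12870 = 16260 km = 1.6260×10⁷ m.
Semi-major axis a = (r_p + r_a)/2 = (4035.8 + 16260)/2 = 10148 km = 1.015×10⁷ m.
By Kepler's third law T = 2π√(a³/μ) = 2π × 4.940×10³ = 3.104×10⁴ s.
= 517.3 min.

T ≈ 517 min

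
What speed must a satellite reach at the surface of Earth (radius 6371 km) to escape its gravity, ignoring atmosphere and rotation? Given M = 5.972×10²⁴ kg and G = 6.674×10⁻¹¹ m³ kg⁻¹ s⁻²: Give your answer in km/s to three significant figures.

μ = GM = 6.674×10⁻¹¹ × 5.972×10²⁴ = 3.986×10¹⁴ m³/s².
r = R = 6.371×10⁶ m.
Escape speed v_esc = √(2μ/r) = √(2 × 3.986×10¹⁴ / 6.371×10⁶) = √(1.251×10⁸) = 11190 m/s.
= 11.19 km/s.

v_esc ≈ 11.2 km/s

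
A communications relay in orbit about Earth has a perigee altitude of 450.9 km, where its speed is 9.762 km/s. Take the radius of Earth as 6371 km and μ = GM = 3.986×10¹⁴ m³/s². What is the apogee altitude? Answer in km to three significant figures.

r_p = 6371 + 450.9 = 6821.9 km = 6.822×10⁶ m.
Specific energy ε = v²/2 − μ/r = -1.078×10⁷ J/kg, so a = −μ/(2ε) = 1.849×10⁷ m.
The apsides satisfy r_p + r_a = 2a, so the apogee radius is 2a − r_p = 3.015×10⁷ m = 30150 km.
Apogee altitude = 30150 − 6371 = 23779 km.

apogee altitude ≈ 23800 km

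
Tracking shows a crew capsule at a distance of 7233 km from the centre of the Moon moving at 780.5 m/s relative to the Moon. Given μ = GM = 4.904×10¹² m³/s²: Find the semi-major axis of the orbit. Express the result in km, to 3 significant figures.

r = 7.233×10⁶ m.
Vis-viva rearranged: 1/a = 2/r − v²/μ = 2.765×10⁻⁷ − 1.242×10⁻⁷ = 1.523×10⁻⁷ m⁻¹.
a = 6.566×10⁶ m = 6566.4 km.

a ≈ 6570 km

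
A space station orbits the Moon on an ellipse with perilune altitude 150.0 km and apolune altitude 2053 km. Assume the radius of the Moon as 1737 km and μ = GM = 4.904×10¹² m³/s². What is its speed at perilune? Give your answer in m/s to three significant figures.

r_p = 1737 + 150.0 = 1887.0 km = 1.8870×10⁶ m.
r_a = 1737 + 2053 = 3790.0 km = 3.7900×10⁶ m.
Semi-major axis a = (r_p + r_a)/2 = 2838.5 km = 2.838×10⁶ m.
Vis-viva: v² = μ(2/r − 1/a) = 4.904×10¹² × (1.060×10⁻⁶ − 3.523×10⁻⁷) = 3.470×10⁶ m²/s².
v = 1863 m/s.

v ≈ 1860 m/s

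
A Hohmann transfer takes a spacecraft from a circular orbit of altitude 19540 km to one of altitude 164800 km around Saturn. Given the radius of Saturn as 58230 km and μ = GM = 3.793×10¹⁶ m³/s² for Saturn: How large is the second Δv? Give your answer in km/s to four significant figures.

r₁ = 58230 + 19540 = 77770 km = 7.7770×10⁷ m.
r₂ = 58230 + 164800 = 223030 km = 2.2303×10⁸ m.
Transfer ellipse a_t = (r₁ + r₂)/2 = 1.504×10⁸ m.
At r₁: circular v_c1 = √(μ/r₁) = 22080 m/s; transfer-perikrone v_p = √[μ(2/r₁ − 1/a_t)] = 26890 m/s.
At r₂: circular v_c2 = √(μ/r₂) = 13040 m/s; transfer-apokrone v_a = √[μ(2/r₂ − 1/a_t)] = 9378 m/s.
Δv₂ = v_c2 − v_a = 3663 m/s.
= 3.663 km/s.

Δv ≈ 3.663 km/s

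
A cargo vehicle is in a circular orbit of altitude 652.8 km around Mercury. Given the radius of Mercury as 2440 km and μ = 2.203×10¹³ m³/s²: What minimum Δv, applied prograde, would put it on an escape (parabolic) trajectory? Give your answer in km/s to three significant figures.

Δv ≈ 1.11 km/s

r = 2440 + 652.8 = 3092.8 km = 3.0928×10⁶ m.
Circular speed v_c = √(μ/r) = 2669 m/s.
Escape speed v_esc = √(2μ/r) = √2 × v_c = 3774 m/s.
Δv = v_esc − v_c = 1105 m/s = 1.105 km/s.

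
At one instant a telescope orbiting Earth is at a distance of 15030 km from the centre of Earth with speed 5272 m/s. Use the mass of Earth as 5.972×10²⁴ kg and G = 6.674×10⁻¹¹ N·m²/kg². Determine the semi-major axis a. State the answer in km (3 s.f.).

a ≈ 15800 km

μ = GM = 6.674×10⁻¹¹ × 5.972×10²⁴ = 3.986×10¹⁴ m³/s².
r = 1.503×10⁷ m.
Specific orbital energy ε = v²/2 − μ/r = (5272)²/2 − 3.986×10¹⁴/1.503×10⁷ = -1.262×10⁷ J/kg.
Since ε = −μ/(2a), a = −μ/(2ε) = 1.579×10⁷ m = 15790 km.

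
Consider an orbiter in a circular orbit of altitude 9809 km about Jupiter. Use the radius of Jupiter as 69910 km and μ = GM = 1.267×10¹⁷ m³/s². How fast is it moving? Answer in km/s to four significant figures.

v ≈ 39.87 km/s

r = 69910 + 9809 = 79719 km = 7.9719×10⁷ m.
For a circular orbit v = √(μ/r) = √(1.267×10¹⁷ / 7.972×10⁷) = √(1.589×10⁹) = 39870 m/s.
That is 39.87 km/s.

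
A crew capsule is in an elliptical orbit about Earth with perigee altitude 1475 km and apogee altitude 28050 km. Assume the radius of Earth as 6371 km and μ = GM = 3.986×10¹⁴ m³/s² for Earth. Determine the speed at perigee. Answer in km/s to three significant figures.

v ≈ 9.10 km/s

r_p = 6371 + 1475 = 7846.0 km = 7.8460×10⁶ m.
r_a = 6371 + 28050 = 34421 km = 3.4421×10⁷ m.
Semi-major axis a = (r_p + r_a)/2 = 21134 km = 2.113×10⁷ m.
Vis-viva: v² = μ(2/r − 1/a) = 3.986×10¹⁴ × (2.549×10⁻⁷ − 4.732×10⁻⁸) = 8.274×10⁷ m²/s².
v = 9096 m/s = 9.096 km/s.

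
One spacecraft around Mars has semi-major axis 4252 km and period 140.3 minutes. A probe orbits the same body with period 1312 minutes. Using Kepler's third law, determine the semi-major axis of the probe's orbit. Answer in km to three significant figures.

a₂ ≈ 18900 km

Kepler's third law: a³ ∝ T², so a₂ = a₁ (T₂/T₁)^(2/3).
T₂/T₁ = 9.351, (T₂/T₁)^(2/3) = 4.439.
a₂ = 4252 × 4.439 = 18870 km.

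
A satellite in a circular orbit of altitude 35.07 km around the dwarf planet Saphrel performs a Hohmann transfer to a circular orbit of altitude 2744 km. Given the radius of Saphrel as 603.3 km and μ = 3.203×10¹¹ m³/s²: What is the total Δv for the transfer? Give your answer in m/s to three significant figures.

r₁ = 603.3 + 35.07 = 638.37 km = 6.3837×10⁵ m.
r₂ = 603.3 + 2744 = 3347.3 km = 3.3473×10⁶ m.
Transfer ellipse a_t = (r₁ + r₂)/2 = 1.993×10⁶ m.
At r₁: circular v_c1 = √(μ/r₁) = 708.3 m/s; transfer-periapsis v_p = √[μ(2/r₁ − 1/a_t)] = 918.0 m/s.
Δv₁ = v_p − v_c1 = 209.7 m/s.
At r₂: circular v_c2 = √(μ/r₂) = 309.3 m/s; transfer-apoapsis v_a = √[μ(2/r₂ − 1/a_t)] = 175.1 m/s.
Δv₂ = v_c2 − v_a = 134.3 m/s.
Total Δv = Δv₁ + Δv₂ = 343.9 m/s.

Δv_total ≈ 344 m/s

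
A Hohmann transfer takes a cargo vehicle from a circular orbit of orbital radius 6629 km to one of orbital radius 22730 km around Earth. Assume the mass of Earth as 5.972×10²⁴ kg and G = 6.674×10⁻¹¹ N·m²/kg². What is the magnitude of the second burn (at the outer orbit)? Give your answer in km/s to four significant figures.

Δv ≈ 1.374 km/s

μ = GM = 6.674×10⁻¹¹ × 5.972×10²⁴ = 3.986×10¹⁴ m³/s².
r₁ = 6629 km = 6.629×10⁶ m.
r₂ = 22730 km = 2.273×10⁷ m.
Transfer ellipse a_t = (r₁ + r₂)/2 = 1.468×10⁷ m.
At r₁: circular v_c1 = √(μ/r₁) = 7754 m/s; transfer-perigee v_p = √[μ(2/r₁ − 1/a_t)] = 9649 m/s.
At r₂: circular v_c2 = √(μ/r₂) = 4187 m/s; transfer-apogee v_a = √[μ(2/r₂ − 1/a_t)] = 2814 m/s.
Δv₂ = v_c2 − v_a = 1374 m/s.
= 1.374 km/s.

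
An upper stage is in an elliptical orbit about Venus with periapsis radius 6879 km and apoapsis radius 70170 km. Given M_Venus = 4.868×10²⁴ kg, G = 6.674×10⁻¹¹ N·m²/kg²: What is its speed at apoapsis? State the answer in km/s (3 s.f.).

v ≈ 0.909 km/s

μ = GM = 6.674×10⁻¹¹ × 4.868×10²⁴ = 3.249×10¹⁴ m³/s².
Semi-major axis a = (r_p + r_a)/2 = 38524 km = 3.852×10⁷ m.
Vis-viva: v² = μ(2/r − 1/a) = 3.249×10¹⁴ × (2.850×10⁻⁸ − 2.596×10⁻⁸) = 8.267×10⁵ m²/s².
v = 909.3 m/s = 0.9093 km/s.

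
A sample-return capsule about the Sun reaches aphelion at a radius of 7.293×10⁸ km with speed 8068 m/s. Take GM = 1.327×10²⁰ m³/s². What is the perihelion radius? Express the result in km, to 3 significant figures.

perihelion radius ≈ 1.59×10⁸ km

r_a = 7.293×10¹¹ m.
Specific energy ε = v²/2 − μ/r = -1.494×10⁸ J/kg, so a = −μ/(2ε) = 4.441×10¹¹ m.
The apsides satisfy r_p + r_a = 2a, so the perihelion radius is 2a − r_a = 1.589×10¹¹ m = 1.5887×10⁸ km.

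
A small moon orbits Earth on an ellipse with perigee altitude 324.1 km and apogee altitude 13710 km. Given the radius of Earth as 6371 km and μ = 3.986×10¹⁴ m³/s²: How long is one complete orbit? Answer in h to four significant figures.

r_p = 6371 + 324.1 = 6695.1 km = 6.6951×10⁶ m.
r_a = 6371 + 13710 = 20081 km = 2.0081×10⁷ m.
Semi-major axis a = (r_p + r_a)/2 = (6695.1 + 20081)/2 = 13388 km = 1.339×10⁷ m.
By Kepler's third law T = 2π√(a³/μ) = 2π × 2.454×10³ = 1.542×10⁴ s.
= 4.282 h.

T ≈ 4.282 h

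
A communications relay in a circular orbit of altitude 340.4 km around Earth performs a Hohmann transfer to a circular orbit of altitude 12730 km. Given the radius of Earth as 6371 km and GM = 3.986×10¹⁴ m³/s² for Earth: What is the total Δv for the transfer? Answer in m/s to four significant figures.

r₁ = 6371 + 340.4 = 6711.4 km = 6.7114×10⁶ m.
r₂ = 6371 + 12730 = 19101 km = 1.9101×10⁷ m.
Transfer ellipse a_t = (r₁ + r₂)/2 = 1.291×10⁷ m.
At r₁: circular v_c1 = √(μ/r₁) = 7707 m/s; transfer-perigee v_p = √[μ(2/r₁ − 1/a_t)] = 9375 m/s.
Δv₁ = v_p − v_c1 = 1669 m/s.
At r₂: circular v_c2 = √(μ/r₂) = 4568 m/s; transfer-apogee v_a = √[μ(2/r₂ − 1/a_t)] = 3294 m/s.
Δv₂ = v_c2 − v_a = 1274 m/s.
Total Δv = Δv₁ + Δv₂ = 2943 m/s.

Δv_total ≈ 2943 m/s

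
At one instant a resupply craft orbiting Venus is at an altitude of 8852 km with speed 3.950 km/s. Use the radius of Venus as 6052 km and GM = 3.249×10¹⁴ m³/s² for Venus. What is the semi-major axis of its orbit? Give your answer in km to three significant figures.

a ≈ 11600 km

r = 6052 + 8852 = 14904 km = 1.490×10⁷ m.
Vis-viva rearranged: 1/a = 2/r − v²/μ = 1.342×10⁻⁷ − 4.802×10⁻⁸ = 8.617×10⁻⁸ m⁻¹.
a = 1.161×10⁷ m = 11605 km.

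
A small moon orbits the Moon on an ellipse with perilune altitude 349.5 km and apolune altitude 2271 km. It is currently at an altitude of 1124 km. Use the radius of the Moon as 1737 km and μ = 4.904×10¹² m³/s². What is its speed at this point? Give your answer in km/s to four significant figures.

v ≈ 1.349 km/s

r_p = 1737 + 349.5 = 2086.5 km = 2.0865×10⁶ m.
r_a = 1737 + 2271 = 4008.0 km = 4.0080×10⁶ m.
r = 1737 + 1124 = 2861.0 km = 2.861×10⁶ m.
Semi-major axis a = (r_p + r_a)/2 = 3047.2 km = 3.047×10⁶ m.
Vis-viva: v² = μ(2/r − 1/a) = 4.904×10¹² × (6.991×10⁻⁷ − 3.282×10⁻⁷) = 1.819×10⁶ m²/s².
v = 1349 m/s = 1.349 km/s.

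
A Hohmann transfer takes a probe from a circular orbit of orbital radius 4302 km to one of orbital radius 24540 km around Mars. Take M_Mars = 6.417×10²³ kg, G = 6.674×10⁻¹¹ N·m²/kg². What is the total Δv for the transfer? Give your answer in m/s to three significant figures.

Δv_total ≈ 1560 m/s

μ = GM = 6.674×10⁻¹¹ × 6.417×10²³ = 4.283×10¹³ m³/s².
r₁ = 4302 km = 4.302×10⁶ m.
r₂ = 24540 km = 2.454×10⁷ m.
Transfer ellipse a_t = (r₁ + r₂)/2 = 1.442×10⁷ m.
At r₁: circular v_c1 = √(μ/r₁) = 3155 m/s; transfer-periapsis v_p = √[μ(2/r₁ − 1/a_t)] = 4116 m/s.
Δv₁ = v_p − v_c1 = 960.7 m/s.
At r₂: circular v_c2 = √(μ/r₂) = 1321 m/s; transfer-apoapsis v_a = √[μ(2/r₂ − 1/a_t)] = 721.5 m/s.
Δv₂ = v_c2 − v_a = 599.5 m/s.
Total Δv = Δv₁ + Δv₂ = 1560 m/s.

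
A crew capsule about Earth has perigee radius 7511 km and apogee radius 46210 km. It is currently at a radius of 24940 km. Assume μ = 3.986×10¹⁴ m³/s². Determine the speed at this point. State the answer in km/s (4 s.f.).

Semi-major axis a = (r_p + r_a)/2 = 26860 km = 2.686×10⁷ m.
Vis-viva: v² = μ(2/r − 1/a) = 3.986×10¹⁴ × (8.019×10⁻⁸ − 3.723×10⁻⁸) = 1.713×10⁷ m²/s².
v = 4138 m/s = 4.138 km/s.

v ≈ 4.138 km/s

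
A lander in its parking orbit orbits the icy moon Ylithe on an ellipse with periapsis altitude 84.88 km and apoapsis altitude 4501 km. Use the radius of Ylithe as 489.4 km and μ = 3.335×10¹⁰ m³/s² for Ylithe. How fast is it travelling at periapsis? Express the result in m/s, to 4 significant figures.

v ≈ 322.7 m/s

r_p = 489.4 + 84.88 = 574.28 km = 5.7428×10⁵ m.
r_a = 489.4 + 4501 = 4990.4 km = 4.9904×10⁶ m.
Semi-major axis a = (r_p + r_a)/2 = 2782.3 km = 2.782×10⁶ m.
Vis-viva: v² = μ(2/r − 1/a) = 3.335×10¹⁰ × (3.483×10⁻⁶ − 3.594×10⁻⁷) = 1.042×10⁵ m²/s².
v = 322.7 m/s.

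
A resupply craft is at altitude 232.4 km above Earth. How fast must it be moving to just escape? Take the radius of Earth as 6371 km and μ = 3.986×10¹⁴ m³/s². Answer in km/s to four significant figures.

v_esc ≈ 10.99 km/s

r = 6371 + 232.4 = 6603.4 km = 6.6034×10⁶ m.
Escape speed v_esc = √(2μ/r) = √(2 × 3.986×10¹⁴ / 6.603×10⁶) = √(1.207×10⁸) = 10990 m/s.
= 10.99 km/s.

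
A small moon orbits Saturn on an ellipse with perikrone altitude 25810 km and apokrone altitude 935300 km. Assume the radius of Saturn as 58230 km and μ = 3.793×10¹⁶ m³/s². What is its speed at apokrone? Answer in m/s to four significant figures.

r_p = 58230 + 25810 = 84040 km = 8.4040×10⁷ m.
r_a = 58230 + 935300 = 993530 km = 9.9353×10⁸ m.
Semi-major axis a = (r_p + r_a)/2 = 5.3878×10⁵ km = 5.388×10⁸ m.
Vis-viva: v² = μ(2/r − 1/a) = 3.793×10¹⁶ × (2.013×10⁻⁹ − 1.856×10⁻⁹) = 5.955×10⁶ m²/s².
v = 2440 m/s.

v ≈ 2440 m/s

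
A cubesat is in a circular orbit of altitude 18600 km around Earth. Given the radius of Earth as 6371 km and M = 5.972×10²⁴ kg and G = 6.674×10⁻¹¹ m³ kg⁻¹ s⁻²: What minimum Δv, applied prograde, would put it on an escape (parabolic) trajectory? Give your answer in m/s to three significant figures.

Δv ≈ 1650 m/s

μ = GM = 6.674×10⁻¹¹ × 5.972×10²⁴ = 3.986×10¹⁴ m³/s².
r = 6371 + 18600 = 24971 km = 2.4971×10⁷ m.
Circular speed v_c = √(μ/r) = 3995 m/s.
Escape speed v_esc = √(2μ/r) = √2 × v_c = 5650 m/s.
Δv = v_esc − v_c = 1655 m/s.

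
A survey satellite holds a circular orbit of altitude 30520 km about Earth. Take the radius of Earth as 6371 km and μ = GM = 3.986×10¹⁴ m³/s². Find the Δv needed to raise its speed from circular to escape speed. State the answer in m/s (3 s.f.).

Δv ≈ 1360 m/s

r = 6371 + 30520 = 36891 km = 3.6891×10⁷ m.
Circular speed v_c = √(μ/r) = 3287 m/s.
Escape speed v_esc = √(2μ/r) = √2 × v_c = 4649 m/s.
Δv = v_esc − v_c = 1362 m/s.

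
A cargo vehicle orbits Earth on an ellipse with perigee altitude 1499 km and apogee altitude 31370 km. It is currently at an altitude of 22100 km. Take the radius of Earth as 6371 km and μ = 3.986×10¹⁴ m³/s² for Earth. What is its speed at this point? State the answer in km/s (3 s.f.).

v ≈ 3.24 km/s

r_p = 6371 + 1499 = 7870.0 km = 7.8700×10⁶ m.
r_a = 6371 + 31370 = 37741 km = 3.7741×10⁷ m.
r = 6371 + 22100 = 28471 km = 2.847×10⁷ m.
Semi-major axis a = (r_p + r_a)/2 = 22806 km = 2.281×10⁷ m.
Vis-viva: v² = μ(2/r − 1/a) = 3.986×10¹⁴ × (7.025×10⁻⁸ − 4.385×10⁻⁸) = 1.052×10⁷ m²/s².
v = 3244 m/s = 3.244 km/s.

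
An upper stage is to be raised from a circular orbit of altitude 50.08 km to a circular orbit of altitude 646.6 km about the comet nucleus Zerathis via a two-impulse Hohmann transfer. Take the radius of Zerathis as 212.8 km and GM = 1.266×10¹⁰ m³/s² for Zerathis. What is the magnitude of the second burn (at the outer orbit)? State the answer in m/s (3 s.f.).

r₁ = 212.8 + 50.08 = 262.88 km = 2.6288×10⁵ m.
r₂ = 212.8 + 646.6 = 859.40 km = 8.5940×10⁵ m.
Transfer ellipse a_t = (r₁ + r₂)/2 = 5.611×10⁵ m.
At r₁: circular v_c1 = √(μ/r₁) = 219.5 m/s; transfer-periapsis v_p = √[μ(2/r₁ − 1/a_t)] = 271.6 m/s.
At r₂: circular v_c2 = √(μ/r₂) = 121.4 m/s; transfer-apoapsis v_a = √[μ(2/r₂ − 1/a_t)] = 83.07 m/s.
Δv₂ = v_c2 − v_a = 38.30 m/s.

Δv ≈ 38.3 m/s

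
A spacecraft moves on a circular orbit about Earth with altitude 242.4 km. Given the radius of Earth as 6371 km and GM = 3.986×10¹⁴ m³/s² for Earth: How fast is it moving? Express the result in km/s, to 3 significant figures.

v ≈ 7.76 km/s

r = 6371 + 242.4 = 6613.4 km = 6.6134×10⁶ m.
For a circular orbit v = √(μ/r) = √(3.986×10¹⁴ / 6.613×10⁶) = √(6.027×10⁷) = 7763 m/s.
That is 7.763 km/s.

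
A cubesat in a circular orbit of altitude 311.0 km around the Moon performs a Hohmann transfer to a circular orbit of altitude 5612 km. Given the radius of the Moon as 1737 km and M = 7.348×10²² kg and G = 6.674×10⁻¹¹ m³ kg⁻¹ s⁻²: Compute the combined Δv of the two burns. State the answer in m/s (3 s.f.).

μ = GM = 6.674×10⁻¹¹ × 7.348×10²² = 4.904×10¹² m³/s².
r₁ = 1737 + 311.0 = 2048.0 km = 2.0480×10⁶ m.
r₂ = 1737 + 5612 = 7349.0 km = 7.3490×10⁶ m.
Transfer ellipse a_t = (r₁ + r₂)/2 = 4.698×10⁶ m.
At r₁: circular v_c1 = √(μ/r₁) = 1547 m/s; transfer-perilune v_p = √[μ(2/r₁ − 1/a_t)] = 1935 m/s.
Δv₁ = v_p − v_c1 = 387.9 m/s.
At r₂: circular v_c2 = √(μ/r₂) = 816.9 m/s; transfer-apolune v_a = √[μ(2/r₂ − 1/a_t)] = 539.3 m/s.
Δv₂ = v_c2 − v_a = 277.6 m/s.
Total Δv = Δv₁ + Δv₂ = 665.4 m/s.

Δv_total ≈ 665 m/s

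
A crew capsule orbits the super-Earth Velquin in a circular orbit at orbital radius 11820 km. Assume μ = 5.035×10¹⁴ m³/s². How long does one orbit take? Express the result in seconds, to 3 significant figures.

T ≈ 11400 seconds

r = 11820 km = 1.182×10⁷ m.
Kepler's third law: T = 2π√(r³/μ) = 2π√((1.182×10⁷)³ / 5.035×10¹⁴).
r³/μ = 3.280×10⁶ s², so T = 2π × 1.811×10³ = 1.138×10⁴ s.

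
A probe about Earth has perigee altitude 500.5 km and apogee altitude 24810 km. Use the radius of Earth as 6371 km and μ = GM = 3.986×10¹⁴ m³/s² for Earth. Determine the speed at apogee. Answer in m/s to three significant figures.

v ≈ 2150 m/s

r_p = 6371 + 500.5 = 6871.5 km = 6.8715×10⁶ m.
r_a = 6371 + 24810 = 31181 km = 3.1181×10⁷ m.
Semi-major axis a = (r_p + r_a)/2 = 19026 km = 1.903×10⁷ m.
Vis-viva: v² = μ(2/r − 1/a) = 3.986×10¹⁴ × (6.414×10⁻⁸ − 5.256×10⁻⁸) = 4.617×10⁶ m²/s².
v = 2149 m/s.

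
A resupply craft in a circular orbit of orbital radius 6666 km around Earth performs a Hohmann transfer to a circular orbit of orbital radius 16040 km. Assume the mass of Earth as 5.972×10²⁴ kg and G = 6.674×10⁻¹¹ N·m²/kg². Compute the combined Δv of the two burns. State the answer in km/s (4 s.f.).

μ = GM = 6.674×10⁻¹¹ × 5.972×10²⁴ = 3.986×10¹⁴ m³/s².
r₁ = 6666 km = 6.666×10⁶ m.
r₂ = 16040 km = 1.604×10⁷ m.
Transfer ellipse a_t = (r₁ + r₂)/2 = 1.135×10⁷ m.
At r₁: circular v_c1 = √(μ/r₁) = 7733 m/s; transfer-perigee v_p = √[μ(2/r₁ − 1/a_t)] = 9191 m/s.
Δv₁ = v_p − v_c1 = 1459 m/s.
At r₂: circular v_c2 = √(μ/r₂) = 4985 m/s; transfer-apogee v_a = √[μ(2/r₂ − 1/a_t)] = 3820 m/s.
Δv₂ = v_c2 − v_a = 1165 m/s.
Total Δv = Δv₁ + Δv₂ = 2624 m/s = 2.624 km/s.

Δv_total ≈ 2.624 km/s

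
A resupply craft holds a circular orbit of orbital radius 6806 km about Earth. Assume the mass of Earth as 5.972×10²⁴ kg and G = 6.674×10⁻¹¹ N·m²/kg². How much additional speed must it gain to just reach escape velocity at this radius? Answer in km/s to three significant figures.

μ = GM = 6.674×10⁻¹¹ × 5.972×10²⁴ = 3.986×10¹⁴ m³/s².
r = 6806 km = 6.806×10⁶ m.
Circular speed v_c = √(μ/r) = 7653 m/s.
Escape speed v_esc = √(2μ/r) = √2 × v_c = 10820 m/s.
Δv = v_esc − v_c = 3170 m/s = 3.170 km/s.

Δv ≈ 3.17 km/s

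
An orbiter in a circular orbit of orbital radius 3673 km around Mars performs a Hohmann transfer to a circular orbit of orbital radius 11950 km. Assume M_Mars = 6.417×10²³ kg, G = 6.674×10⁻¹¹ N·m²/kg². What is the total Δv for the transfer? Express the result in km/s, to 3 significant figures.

Δv_total ≈ 1.40 km/s

μ = GM = 6.674×10⁻¹¹ × 6.417×10²³ = 4.283×10¹³ m³/s².
r₁ = 3673 km = 3.673×10⁶ m.
r₂ = 11950 km = 1.195×10⁷ m.
Transfer ellipse a_t = (r₁ + r₂)/2 = 7.812×10⁶ m.
At r₁: circular v_c1 = √(μ/r₁) = 3415 m/s; transfer-periapsis v_p = √[μ(2/r₁ − 1/a_t)] = 4223 m/s.
Δv₁ = v_p − v_c1 = 808.8 m/s.
At r₂: circular v_c2 = √(μ/r₂) = 1893 m/s; transfer-apoapsis v_a = √[μ(2/r₂ − 1/a_t)] = 1298 m/s.
Δv₂ = v_c2 − v_a = 595.0 m/s.
Total Δv = Δv₁ + Δv₂ = 1404 m/s = 1.404 km/s.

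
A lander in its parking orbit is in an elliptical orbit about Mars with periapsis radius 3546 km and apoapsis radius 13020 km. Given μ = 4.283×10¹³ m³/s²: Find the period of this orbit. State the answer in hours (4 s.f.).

Semi-major axis a = (r_p + r_a)/2 = (3546.0 + 13020)/2 = 8283.0 km = 8.283×10⁶ m.
By Kepler's third law T = 2π√(a³/μ) = 2π × 3.643×10³ = 2.289×10⁴ s.
= 6.357 hours.

T ≈ 6.357 hours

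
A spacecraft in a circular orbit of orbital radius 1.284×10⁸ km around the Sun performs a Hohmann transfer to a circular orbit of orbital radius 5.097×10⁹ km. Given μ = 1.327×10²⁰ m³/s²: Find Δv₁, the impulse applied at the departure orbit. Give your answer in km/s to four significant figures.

Δv ≈ 12.75 km/s

r₁ = 1.284×10⁸ km = 1.284×10¹¹ m.
r₂ = 5.097×10⁹ km = 5.097×10¹² m.
Transfer ellipse a_t = (r₁ + r₂)/2 = 2.613×10¹² m.
At r₁: circular v_c1 = √(μ/r₁) = 32150 m/s; transfer-perihelion v_p = √[μ(2/r₁ − 1/a_t)] = 44900 m/s.
Δv₁ = v_p − v_c1 = 12750 m/s.
= 12.75 km/s.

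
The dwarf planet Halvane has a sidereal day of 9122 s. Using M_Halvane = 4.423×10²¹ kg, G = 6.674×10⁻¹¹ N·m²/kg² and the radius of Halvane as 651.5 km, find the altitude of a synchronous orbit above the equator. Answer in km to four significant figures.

h_sync ≈ 202.2 km

μ = GM = 6.674×10⁻¹¹ × 4.423×10²¹ = 2.952×10¹¹ m³/s².
A synchronous orbit has period T, so by Kepler's third law a = (μT²/4π²)^(1/3).
μT²/4π² = 2.952×10¹¹ × (9.122×10³)² / 39.48 = 6.222×10¹⁷ m³.
a = 8.537×10⁵ m = 853.71 km.
Altitude h = a − R = 853.71 − 651.5 = 202.21 km.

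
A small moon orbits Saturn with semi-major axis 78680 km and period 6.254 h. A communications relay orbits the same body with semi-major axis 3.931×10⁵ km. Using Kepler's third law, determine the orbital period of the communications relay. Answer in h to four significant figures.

Kepler's third law: T² ∝ a³, so T₂ = T₁ (a₂/a₁)^(3/2).
a₂/a₁ = 4.996, (a₂/a₁)^(3/2) = 11.17.
T₂ = 6.254 × 11.17 = 69.84 h.

T₂ ≈ 69.84 h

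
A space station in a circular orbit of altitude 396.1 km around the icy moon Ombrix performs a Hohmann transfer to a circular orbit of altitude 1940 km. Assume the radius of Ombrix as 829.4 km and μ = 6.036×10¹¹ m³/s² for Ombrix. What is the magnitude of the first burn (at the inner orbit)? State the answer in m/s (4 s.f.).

r₁ = 829.4 + 396.1 = 1225.5 km = 1.2255×10⁶ m.
r₂ = 829.4 + 1940 = 2769.4 km = 2.7694×10⁶ m.
Transfer ellipse a_t = (r₁ + r₂)/2 = 1.997×10⁶ m.
At r₁: circular v_c1 = √(μ/r₁) = 701.8 m/s; transfer-periapsis v_p = √[μ(2/r₁ − 1/a_t)] = 826.4 m/s.
Δv₁ = v_p − v_c1 = 124.6 m/s.

Δv ≈ 124.6 m/s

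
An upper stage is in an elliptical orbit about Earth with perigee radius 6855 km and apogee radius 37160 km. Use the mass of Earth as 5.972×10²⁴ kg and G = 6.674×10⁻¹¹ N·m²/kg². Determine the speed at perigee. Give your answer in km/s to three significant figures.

v ≈ 9.91 km/s

μ = GM = 6.674×10⁻¹¹ × 5.972×10²⁴ = 3.986×10¹⁴ m³/s².
Semi-major axis a = (r_p + r_a)/2 = 22008 km = 2.201×10⁷ m.
Vis-viva: v² = μ(2/r − 1/a) = 3.986×10¹⁴ × (2.918×10⁻⁷ − 4.544×10⁻⁸) = 9.818×10⁷ m²/s².
v = 9908 m/s = 9.908 km/s.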